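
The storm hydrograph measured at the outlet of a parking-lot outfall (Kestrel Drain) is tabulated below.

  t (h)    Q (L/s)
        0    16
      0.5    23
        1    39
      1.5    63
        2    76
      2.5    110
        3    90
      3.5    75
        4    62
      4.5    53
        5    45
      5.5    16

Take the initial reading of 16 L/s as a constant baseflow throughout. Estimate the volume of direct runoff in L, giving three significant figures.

V ≈ 8.57 × 10^5 L

Direct-runoff ordinates (Q − Q_b): 0.0, 7.0, 23.0, 47.0, 60.0, 94.0, 74.0, 59.0, 46.0, 37.0, 29.0, 0.0 L/s.
ΣQ_DR = 476.0 L/s.
With Δt = 0.5 h = 1800 s, V = ΣQ_DR · Δt = 476.0 × 1800 = 8.57 × 10^5 L.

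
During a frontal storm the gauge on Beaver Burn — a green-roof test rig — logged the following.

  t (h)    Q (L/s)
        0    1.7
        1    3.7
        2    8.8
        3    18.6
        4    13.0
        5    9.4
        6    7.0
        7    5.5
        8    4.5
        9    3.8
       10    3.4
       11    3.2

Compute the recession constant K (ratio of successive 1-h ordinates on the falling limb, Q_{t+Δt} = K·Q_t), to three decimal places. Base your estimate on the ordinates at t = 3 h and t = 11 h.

K ≈ 0.803

Using the recession-limb readings at t = 3 h and t = 11 h: Q falls from 18.6 to 3.2 L/s over 8 intervals.
K = (Q₂/Q₁)^(1/8) = (3.2/18.6)^(1/8) = 0.803.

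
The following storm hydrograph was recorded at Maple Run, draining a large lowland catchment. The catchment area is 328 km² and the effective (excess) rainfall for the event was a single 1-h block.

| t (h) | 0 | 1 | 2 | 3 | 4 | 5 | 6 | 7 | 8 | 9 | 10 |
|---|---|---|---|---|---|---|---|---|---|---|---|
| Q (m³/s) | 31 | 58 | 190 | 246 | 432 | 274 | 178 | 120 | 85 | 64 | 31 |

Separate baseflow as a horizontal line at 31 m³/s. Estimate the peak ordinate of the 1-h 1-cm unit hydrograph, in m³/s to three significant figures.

Direct runoff: 0.0, 27.0, 159.0, 215.0, 401.0, 243.0, 147.0, 89.0, 54.0, 33.0, 0.0 m³/s; ΣQ_DR = 1368 m³/s, peak = 401.0 m³/s.
Runoff depth d = ΣQ_DR·Δt / A = 1368 × 3600 / (328 km²) = 15.01 mm.
The 1-cm UH is the DRH scaled by (10 mm)/d, so U_p = 401.0 × 10/15.01 = 267 m³/s.

U_p ≈ 267 m³/s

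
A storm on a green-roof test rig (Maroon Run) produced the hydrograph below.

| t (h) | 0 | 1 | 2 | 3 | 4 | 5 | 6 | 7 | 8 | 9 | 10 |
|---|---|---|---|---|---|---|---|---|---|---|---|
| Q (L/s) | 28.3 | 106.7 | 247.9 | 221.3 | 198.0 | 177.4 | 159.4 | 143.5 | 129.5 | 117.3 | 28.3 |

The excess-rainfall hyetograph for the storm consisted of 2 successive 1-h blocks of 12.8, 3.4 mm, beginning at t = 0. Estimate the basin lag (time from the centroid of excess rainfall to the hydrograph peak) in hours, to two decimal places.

Centroid of excess rainfall: t_c = Σ P_i·t̄_i / ΣP_i = 0.7099 h (block centres at 0.5, 1.5 h).
Hydrograph peak occurs at t = 2 h, so basin lag t_L = 2 − 0.7099 = 1.29 h.

t_L ≈ 1.29 h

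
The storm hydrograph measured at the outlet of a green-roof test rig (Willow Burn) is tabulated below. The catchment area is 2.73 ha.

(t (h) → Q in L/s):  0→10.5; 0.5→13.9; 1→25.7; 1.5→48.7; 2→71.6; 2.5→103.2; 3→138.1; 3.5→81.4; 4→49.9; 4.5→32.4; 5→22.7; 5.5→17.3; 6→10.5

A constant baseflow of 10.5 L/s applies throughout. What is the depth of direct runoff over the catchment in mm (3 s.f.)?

Direct runoff: 0.0, 3.4, 15.2, 38.2, 61.1, 92.7, 127.6, 70.9, 39.4, 21.9, 12.2, 6.8, 0.0 L/s; ΣQ_DR = 489.4 L/s.
V = ΣQ_DR · Δt = 489.4 × 1800 s = 8.809 × 10^5 L.
Over A = 2.73 ha, depth = V / A = 32.3 mm.

d ≈ 32.3 mm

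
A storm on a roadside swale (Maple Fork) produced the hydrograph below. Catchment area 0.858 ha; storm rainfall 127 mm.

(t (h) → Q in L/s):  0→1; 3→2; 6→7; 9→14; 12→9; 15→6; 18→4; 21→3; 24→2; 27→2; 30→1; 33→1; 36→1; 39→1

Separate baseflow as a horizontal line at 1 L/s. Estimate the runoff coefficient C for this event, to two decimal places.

C ≈ 0.40

ΣQ_DR = 40.00 L/s; V = ΣQ_DR·Δt = 4.320 × 10^5 L.
Runoff depth d = V / A = 50.35 mm.
C = d / P = 50.35 / 127 = 0.40.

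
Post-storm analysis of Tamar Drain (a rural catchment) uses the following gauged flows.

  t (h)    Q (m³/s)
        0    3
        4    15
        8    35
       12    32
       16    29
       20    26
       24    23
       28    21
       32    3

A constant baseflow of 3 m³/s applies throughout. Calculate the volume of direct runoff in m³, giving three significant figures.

Direct-runoff ordinates (Q − Q_b): 0.0, 12.0, 32.0, 29.0, 26.0, 23.0, 20.0, 18.0, 0.0 m³/s.
ΣQ_DR = 160.0 m³/s.
With Δt = 4 h = 14400 s, V = ΣQ_DR · Δt = 160.0 × 14400 = 2.30 × 10^6 m³.

V ≈ 2.30 × 10^6 m³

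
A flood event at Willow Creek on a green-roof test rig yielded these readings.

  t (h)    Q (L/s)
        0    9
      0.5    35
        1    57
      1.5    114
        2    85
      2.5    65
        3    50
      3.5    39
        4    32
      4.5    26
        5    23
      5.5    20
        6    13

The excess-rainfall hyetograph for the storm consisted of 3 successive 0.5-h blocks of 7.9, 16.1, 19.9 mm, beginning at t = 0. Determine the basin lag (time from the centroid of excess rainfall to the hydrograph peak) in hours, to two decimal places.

t_L ≈ 0.61 h

Centroid of excess rainfall: t_c = Σ P_i·t̄_i / ΣP_i = 0.8867 h (block centres at 0.25, 0.75, 1.25 h).
Hydrograph peak occurs at t = 1.5 h, so basin lag t_L = 1.5 − 0.8867 = 0.61 h.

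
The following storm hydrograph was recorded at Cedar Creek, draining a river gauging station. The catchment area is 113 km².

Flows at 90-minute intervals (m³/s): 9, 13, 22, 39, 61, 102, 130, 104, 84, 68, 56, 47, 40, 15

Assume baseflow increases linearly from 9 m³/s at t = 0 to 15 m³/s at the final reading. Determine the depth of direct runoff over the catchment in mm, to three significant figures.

d ≈ 29.7 mm

Direct runoff: 0.00, 3.54, 12.08, 28.62, 50.15, 90.69, 118.23, 91.77, 71.31, 54.85, 42.38, 32.92, 25.46, 0.00 m³/s; ΣQ_DR = 622.0 m³/s.
V = ΣQ_DR · Δt = 622.0 × 5400 s = 3.359 × 10^6 m³.
Over A = 113 km², depth = V / A = 29.7 mm.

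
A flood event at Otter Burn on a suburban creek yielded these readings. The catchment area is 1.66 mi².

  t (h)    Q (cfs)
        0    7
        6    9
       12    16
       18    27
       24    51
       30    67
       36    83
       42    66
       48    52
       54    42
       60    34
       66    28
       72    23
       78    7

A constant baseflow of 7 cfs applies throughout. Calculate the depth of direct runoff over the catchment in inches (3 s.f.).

Direct runoff: 0.0, 2.0, 9.0, 20.0, 44.0, 60.0, 76.0, 59.0, 45.0, 35.0, 27.0, 21.0, 16.0, 0.0 cfs; ΣQ_DR = 414.0 cfs.
V = ΣQ_DR · Δt = 414.0 × 21600 s = 8.942 × 10^6 ft³.
Over A = 1.66 mi², depth = V / A = 2.32 in.

d ≈ 2.32 in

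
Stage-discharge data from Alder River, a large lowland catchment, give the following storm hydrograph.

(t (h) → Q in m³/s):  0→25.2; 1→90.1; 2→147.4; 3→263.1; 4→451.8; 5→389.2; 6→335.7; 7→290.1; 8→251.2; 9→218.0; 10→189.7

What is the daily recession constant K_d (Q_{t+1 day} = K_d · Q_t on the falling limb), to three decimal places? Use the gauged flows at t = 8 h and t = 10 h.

Between t = 8 h and t = 10 h the flow falls from 251.2 to 189.7 m³/s over 2×1 h = 2 h.
Per-interval ratio K = (189.7/251.2)^(1/2) = 0.8690; K_d = K^(24/1) = 0.034.

K_d ≈ 0.034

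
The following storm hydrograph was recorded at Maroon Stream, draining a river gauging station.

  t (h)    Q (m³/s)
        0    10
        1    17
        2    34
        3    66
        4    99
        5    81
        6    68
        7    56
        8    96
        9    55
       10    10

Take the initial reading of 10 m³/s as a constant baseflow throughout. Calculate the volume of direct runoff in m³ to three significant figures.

Direct-runoff ordinates (Q − Q_b): 0.0, 7.0, 24.0, 56.0, 89.0, 71.0, 58.0, 46.0, 86.0, 45.0, 0.0 m³/s.
ΣQ_DR = 482.0 m³/s.
With Δt = 1 h = 3600 s, V = ΣQ_DR · Δt = 482.0 × 3600 = 1.74 × 10^6 m³.

V ≈ 1.74 × 10^6 m³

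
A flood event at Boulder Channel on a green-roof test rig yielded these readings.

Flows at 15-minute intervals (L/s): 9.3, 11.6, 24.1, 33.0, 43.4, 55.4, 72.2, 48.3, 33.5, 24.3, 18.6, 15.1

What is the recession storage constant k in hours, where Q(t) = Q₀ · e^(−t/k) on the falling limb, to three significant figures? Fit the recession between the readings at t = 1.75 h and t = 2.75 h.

k ≈ 0.860 h

On the falling limb, Q drops from 48.3 to 15.1 L/s between t = 1.75 h and t = 2.75 h (Δt = 1 h).
k = −Δt / ln(Q₂/Q₁) = −1 / ln(15.1/48.3) = 0.860 h.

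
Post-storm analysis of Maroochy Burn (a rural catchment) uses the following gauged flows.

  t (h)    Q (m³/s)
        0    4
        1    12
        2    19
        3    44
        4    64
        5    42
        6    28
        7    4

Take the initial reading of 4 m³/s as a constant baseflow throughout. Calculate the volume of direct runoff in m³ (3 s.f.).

V ≈ 6.66 × 10^5 m³

Direct-runoff ordinates (Q − Q_b): 0.0, 8.0, 15.0, 40.0, 60.0, 38.0, 24.0, 0.0 m³/s.
ΣQ_DR = 185.0 m³/s.
With Δt = 1 h = 3600 s, V = ΣQ_DR · Δt = 185.0 × 3600 = 6.66 × 10^5 m³.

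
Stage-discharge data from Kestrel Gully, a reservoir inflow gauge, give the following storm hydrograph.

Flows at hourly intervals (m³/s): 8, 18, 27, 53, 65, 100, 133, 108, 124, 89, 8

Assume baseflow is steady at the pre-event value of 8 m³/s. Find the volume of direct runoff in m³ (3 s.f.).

V ≈ 2.32 × 10^6 m³

Direct-runoff ordinates (Q − Q_b): 0.0, 10.0, 19.0, 45.0, 57.0, 92.0, 125.0, 100.0, 116.0, 81.0, 0.0 m³/s.
ΣQ_DR = 645.0 m³/s.
With Δt = 1 h = 3600 s, V = ΣQ_DR · Δt = 645.0 × 3600 = 2.32 × 10^6 m³.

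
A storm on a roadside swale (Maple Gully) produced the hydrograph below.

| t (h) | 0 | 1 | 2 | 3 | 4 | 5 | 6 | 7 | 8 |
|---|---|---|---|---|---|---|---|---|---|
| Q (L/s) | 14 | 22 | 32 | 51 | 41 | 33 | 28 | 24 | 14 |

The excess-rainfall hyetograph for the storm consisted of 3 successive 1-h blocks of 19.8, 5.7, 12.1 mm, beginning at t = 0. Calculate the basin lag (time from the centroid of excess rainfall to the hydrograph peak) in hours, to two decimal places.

Centroid of excess rainfall: t_c = Σ P_i·t̄_i / ΣP_i = 1.2952 h (block centres at 0.5, 1.5, 2.5 h).
Hydrograph peak occurs at t = 3 h, so basin lag t_L = 3 − 1.2952 = 1.70 h.

t_L ≈ 1.70 h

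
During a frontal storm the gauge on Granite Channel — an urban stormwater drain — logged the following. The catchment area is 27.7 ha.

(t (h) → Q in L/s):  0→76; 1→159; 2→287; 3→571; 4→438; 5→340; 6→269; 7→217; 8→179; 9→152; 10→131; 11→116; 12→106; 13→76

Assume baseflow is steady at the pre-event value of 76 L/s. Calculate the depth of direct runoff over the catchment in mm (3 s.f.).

d ≈ 26.7 mm

Direct runoff: 0.0, 83.0, 211.0, 495.0, 362.0, 264.0, 193.0, 141.0, 103.0, 76.0, 55.0, 40.0, 30.0, 0.0 L/s; ΣQ_DR = 2053 L/s.
V = ΣQ_DR · Δt = 2053 × 3600 s = 7.391 × 10^6 L.
Over A = 27.7 ha, depth = V / A = 26.7 mm.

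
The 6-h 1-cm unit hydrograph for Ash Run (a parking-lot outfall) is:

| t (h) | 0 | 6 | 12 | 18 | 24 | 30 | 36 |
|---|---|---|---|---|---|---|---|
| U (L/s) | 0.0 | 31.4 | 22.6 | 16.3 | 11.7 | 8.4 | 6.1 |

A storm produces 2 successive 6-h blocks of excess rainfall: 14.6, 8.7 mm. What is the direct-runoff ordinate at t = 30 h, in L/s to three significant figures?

Q ≈ 22.4 L/s

By discrete convolution, Q_j = Σ (P_i / 10 mm) · U_{j−i}.
At t = 30 h (j=5): Q = (14.6/10)·8.4 + (8.7/10)·11.7 = 22.4 L/s.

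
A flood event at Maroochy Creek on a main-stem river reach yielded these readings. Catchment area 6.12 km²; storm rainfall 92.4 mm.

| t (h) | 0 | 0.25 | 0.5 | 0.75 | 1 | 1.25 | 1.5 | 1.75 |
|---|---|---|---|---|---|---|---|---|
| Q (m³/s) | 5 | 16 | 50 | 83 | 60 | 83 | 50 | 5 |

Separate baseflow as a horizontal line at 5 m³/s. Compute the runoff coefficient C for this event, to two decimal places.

ΣQ_DR = 312.0 m³/s; V = ΣQ_DR·Δt = 2.808 × 10^5 m³.
Runoff depth d = V / A = 45.88 mm.
C = d / P = 45.88 / 92.4 = 0.50.

C ≈ 0.50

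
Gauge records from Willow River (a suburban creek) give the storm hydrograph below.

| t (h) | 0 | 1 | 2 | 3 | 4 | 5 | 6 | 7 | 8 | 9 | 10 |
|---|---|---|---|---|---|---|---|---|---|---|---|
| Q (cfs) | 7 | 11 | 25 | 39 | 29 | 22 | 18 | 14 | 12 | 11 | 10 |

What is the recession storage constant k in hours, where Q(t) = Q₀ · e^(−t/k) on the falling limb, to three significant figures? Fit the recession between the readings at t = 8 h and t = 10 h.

k ≈ 11.0 h

On the falling limb, Q drops from 12 to 10 cfs between t = 8 h and t = 10 h (Δt = 2 h).
k = −Δt / ln(Q₂/Q₁) = −2 / ln(10/12) = 11.0 h.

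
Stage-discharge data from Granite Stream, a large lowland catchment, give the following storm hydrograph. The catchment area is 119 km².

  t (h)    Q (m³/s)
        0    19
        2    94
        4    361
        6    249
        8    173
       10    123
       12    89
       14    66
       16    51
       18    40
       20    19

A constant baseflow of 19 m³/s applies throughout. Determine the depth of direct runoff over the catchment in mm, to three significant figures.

Direct runoff: 0.0, 75.0, 342.0, 230.0, 154.0, 104.0, 70.0, 47.0, 32.0, 21.0, 0.0 m³/s; ΣQ_DR = 1075 m³/s.
V = ΣQ_DR · Δt = 1075 × 7200 s = 7.740 × 10^6 m³.
Over A = 119 km², depth = V / A = 65.0 mm.

d ≈ 65.0 mm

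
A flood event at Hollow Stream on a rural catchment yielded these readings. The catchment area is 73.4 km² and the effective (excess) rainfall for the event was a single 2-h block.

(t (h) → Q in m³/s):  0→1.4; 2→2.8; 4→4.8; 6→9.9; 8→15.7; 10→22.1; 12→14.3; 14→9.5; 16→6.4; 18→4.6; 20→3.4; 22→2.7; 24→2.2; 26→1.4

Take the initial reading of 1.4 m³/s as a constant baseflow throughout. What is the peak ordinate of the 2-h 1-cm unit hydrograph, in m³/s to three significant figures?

Direct runoff: 0.0, 1.4, 3.4, 8.5, 14.3, 20.7, 12.9, 8.1, 5.0, 3.2, 2.0, 1.3, 0.8, 0.0 m³/s; ΣQ_DR = 81.60 m³/s, peak = 20.7 m³/s.
Runoff depth d = ΣQ_DR·Δt / A = 81.60 × 7200 / (73.4 km²) = 8.004 mm.
The 1-cm UH is the DRH scaled by (10 mm)/d, so U_p = 20.7 × 10/8.004 = 25.9 m³/s.

U_p ≈ 25.9 m³/s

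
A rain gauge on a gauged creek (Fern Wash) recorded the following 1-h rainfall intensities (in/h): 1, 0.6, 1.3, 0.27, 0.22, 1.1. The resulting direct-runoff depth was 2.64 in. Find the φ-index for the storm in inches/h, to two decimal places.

Only the 4 blocks with intensity above φ contribute runoff: 1, 0.6, 1.3, 1.1 in/h.
Σ(I−φ)·Δt = d  ⇒  (1+0.6+1.3+1.1 − 4φ)·1 = 2.64
φ = (4.000 − 2.64/1) / 4 = 0.34 in/h.

φ ≈ 0.34 in/h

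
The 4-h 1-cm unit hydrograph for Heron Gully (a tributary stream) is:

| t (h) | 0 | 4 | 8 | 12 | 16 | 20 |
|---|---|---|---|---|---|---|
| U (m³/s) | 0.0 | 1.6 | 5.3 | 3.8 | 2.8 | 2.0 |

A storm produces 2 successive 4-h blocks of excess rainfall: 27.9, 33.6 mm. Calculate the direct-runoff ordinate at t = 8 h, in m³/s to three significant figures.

By discrete convolution, Q_j = Σ (P_i / 10 mm) · U_{j−i}.
At t = 8 h (j=2): Q = (27.9/10)·5.3 + (33.6/10)·1.6 = 20.2 m³/s.

Q ≈ 20.2 m³/s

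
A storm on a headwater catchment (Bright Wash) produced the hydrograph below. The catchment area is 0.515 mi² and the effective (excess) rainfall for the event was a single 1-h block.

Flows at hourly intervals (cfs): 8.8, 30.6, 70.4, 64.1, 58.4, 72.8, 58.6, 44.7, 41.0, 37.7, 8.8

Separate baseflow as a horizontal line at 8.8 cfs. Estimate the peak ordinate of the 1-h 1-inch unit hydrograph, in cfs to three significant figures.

Direct runoff: 0.0, 21.8, 61.6, 55.3, 49.6, 64.0, 49.8, 35.9, 32.2, 28.9, 0.0 cfs; ΣQ_DR = 399.1 cfs, peak = 64.0 cfs.
Runoff depth d = ΣQ_DR·Δt / A = 399.1 × 3600 / (0.515 mi²) = 1.201 in.
The 1-inch UH is the DRH scaled by (1 in)/d, so U_p = 64.0 × 1/1.201 = 53.3 cfs.

U_p ≈ 53.3 cfs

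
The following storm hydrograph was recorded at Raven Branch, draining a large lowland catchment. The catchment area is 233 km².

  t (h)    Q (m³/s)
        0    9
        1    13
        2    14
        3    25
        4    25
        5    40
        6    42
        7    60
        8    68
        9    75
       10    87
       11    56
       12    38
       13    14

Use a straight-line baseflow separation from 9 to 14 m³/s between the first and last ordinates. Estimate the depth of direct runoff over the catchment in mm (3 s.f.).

d ≈ 6.26 mm

Direct runoff: 0.00, 3.62, 4.23, 14.85, 14.46, 29.08, 30.69, 48.31, 55.92, 62.54, 74.15, 42.77, 24.38, 0.00 m³/s; ΣQ_DR = 405.0 m³/s.
V = ΣQ_DR · Δt = 405.0 × 3600 s = 1.458 × 10^6 m³.
Over A = 233 km², depth = V / A = 6.26 mm.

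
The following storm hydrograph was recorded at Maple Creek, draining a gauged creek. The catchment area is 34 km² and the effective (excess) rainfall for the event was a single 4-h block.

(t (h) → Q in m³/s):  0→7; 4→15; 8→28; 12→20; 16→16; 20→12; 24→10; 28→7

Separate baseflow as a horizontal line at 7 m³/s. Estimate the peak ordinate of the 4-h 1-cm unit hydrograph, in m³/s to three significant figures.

Direct runoff: 0.0, 8.0, 21.0, 13.0, 9.0, 5.0, 3.0, 0.0 m³/s; ΣQ_DR = 59.00 m³/s, peak = 21.0 m³/s.
Runoff depth d = ΣQ_DR·Δt / A = 59.00 × 14400 / (34 km²) = 24.99 mm.
The 1-cm UH is the DRH scaled by (10 mm)/d, so U_p = 21.0 × 10/24.99 = 8.40 m³/s.

U_p ≈ 8.40 m³/s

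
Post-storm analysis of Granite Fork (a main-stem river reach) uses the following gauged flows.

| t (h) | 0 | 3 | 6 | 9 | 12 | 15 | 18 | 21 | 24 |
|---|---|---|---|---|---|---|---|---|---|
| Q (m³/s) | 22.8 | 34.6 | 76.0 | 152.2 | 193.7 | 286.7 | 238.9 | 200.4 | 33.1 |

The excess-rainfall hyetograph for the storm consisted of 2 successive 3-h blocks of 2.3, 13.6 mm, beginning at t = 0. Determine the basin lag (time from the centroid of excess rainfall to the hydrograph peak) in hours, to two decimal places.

t_L ≈ 10.93 h

Centroid of excess rainfall: t_c = Σ P_i·t̄_i / ΣP_i = 4.0660 h (block centres at 1.5, 4.5 h).
Hydrograph peak occurs at t = 15 h, so basin lag t_L = 15 − 4.0660 = 10.93 h.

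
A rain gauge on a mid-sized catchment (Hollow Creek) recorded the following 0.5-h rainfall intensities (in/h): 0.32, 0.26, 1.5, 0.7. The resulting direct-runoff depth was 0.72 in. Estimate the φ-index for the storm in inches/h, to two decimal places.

Only the 2 blocks with intensity above φ contribute runoff: 1.5, 0.7 in/h.
Σ(I−φ)·Δt = d  ⇒  (1.5+0.7 − 2φ)·0.5 = 0.72
φ = (2.200 − 0.72/0.5) / 2 = 0.38 in/h.

φ ≈ 0.38 in/h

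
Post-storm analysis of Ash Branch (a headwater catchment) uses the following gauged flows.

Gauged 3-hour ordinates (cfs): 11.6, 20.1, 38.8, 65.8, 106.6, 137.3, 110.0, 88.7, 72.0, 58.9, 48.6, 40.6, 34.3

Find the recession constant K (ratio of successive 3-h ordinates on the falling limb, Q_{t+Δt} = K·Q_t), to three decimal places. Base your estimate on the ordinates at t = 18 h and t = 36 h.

Using the recession-limb readings at t = 18 h and t = 36 h: Q falls from 110.0 to 34.3 cfs over 6 intervals.
K = (Q₂/Q₁)^(1/6) = (34.3/110.0)^(1/6) = 0.823.

K ≈ 0.823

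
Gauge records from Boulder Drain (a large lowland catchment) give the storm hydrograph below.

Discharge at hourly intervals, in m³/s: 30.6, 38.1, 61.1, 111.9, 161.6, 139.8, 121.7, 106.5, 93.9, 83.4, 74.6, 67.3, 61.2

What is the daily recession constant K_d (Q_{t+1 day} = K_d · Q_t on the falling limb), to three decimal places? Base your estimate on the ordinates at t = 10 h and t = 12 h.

Between t = 10 h and t = 12 h the flow falls from 74.6 to 61.2 m³/s over 2×1 h = 2 h.
Per-interval ratio K = (61.2/74.6)^(1/2) = 0.9057; K_d = K^(24/1) = 0.093.

K_d ≈ 0.093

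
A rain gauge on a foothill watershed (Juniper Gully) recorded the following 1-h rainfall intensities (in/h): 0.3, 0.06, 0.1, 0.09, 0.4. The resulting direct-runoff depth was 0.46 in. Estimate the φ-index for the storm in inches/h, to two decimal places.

Only the 2 blocks with intensity above φ contribute runoff: 0.3, 0.4 in/h.
Σ(I−φ)·Δt = d  ⇒  (0.3+0.4 − 2φ)·1 = 0.46
φ = (0.7000 − 0.46/1) / 2 = 0.12 in/h.

φ ≈ 0.12 in/h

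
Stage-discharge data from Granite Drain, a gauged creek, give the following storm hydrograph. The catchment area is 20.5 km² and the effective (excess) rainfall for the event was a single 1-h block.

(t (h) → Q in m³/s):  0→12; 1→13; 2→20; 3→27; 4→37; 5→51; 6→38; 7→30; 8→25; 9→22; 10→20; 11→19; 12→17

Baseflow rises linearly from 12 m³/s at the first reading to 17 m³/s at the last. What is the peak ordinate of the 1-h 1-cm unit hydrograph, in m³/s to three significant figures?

Direct runoff: 0.00, 0.58, 7.17, 13.75, 23.33, 36.92, 23.50, 15.08, 9.67, 6.25, 3.83, 2.42, 0.00 m³/s; ΣQ_DR = 142.5 m³/s, peak = 36.92 m³/s.
Runoff depth d = ΣQ_DR·Δt / A = 142.5 × 3600 / (20.5 km²) = 25.02 mm.
The 1-cm UH is the DRH scaled by (10 mm)/d, so U_p = 36.92 × 10/25.02 = 14.8 m³/s.

U_p ≈ 14.8 m³/s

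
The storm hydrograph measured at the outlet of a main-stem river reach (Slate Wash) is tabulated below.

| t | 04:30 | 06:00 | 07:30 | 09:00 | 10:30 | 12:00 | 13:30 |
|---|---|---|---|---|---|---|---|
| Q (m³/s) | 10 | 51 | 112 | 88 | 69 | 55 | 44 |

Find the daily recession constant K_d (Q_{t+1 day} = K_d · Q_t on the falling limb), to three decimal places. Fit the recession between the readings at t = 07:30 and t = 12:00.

Between t = 07:30 and t = 12:00 the flow falls from 112 to 55 m³/s over 3×1.5 h = 4.5 h.
Per-interval ratio K = (55/112)^(1/3) = 0.7889; K_d = K^(24/1.5) = 0.023.

K_d ≈ 0.023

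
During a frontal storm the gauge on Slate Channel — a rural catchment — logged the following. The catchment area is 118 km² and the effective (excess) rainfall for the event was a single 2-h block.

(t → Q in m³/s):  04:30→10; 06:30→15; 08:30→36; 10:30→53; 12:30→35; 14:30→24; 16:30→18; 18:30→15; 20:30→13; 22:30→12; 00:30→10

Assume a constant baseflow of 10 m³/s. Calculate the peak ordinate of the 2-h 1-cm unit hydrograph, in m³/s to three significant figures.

Direct runoff: 0.0, 5.0, 26.0, 43.0, 25.0, 14.0, 8.0, 5.0, 3.0, 2.0, 0.0 m³/s; ΣQ_DR = 131.0 m³/s, peak = 43.0 m³/s.
Runoff depth d = ΣQ_DR·Δt / A = 131.0 × 7200 / (118 km²) = 7.993 mm.
The 1-cm UH is the DRH scaled by (10 mm)/d, so U_p = 43.0 × 10/7.993 = 53.8 m³/s.

U_p ≈ 53.8 m³/s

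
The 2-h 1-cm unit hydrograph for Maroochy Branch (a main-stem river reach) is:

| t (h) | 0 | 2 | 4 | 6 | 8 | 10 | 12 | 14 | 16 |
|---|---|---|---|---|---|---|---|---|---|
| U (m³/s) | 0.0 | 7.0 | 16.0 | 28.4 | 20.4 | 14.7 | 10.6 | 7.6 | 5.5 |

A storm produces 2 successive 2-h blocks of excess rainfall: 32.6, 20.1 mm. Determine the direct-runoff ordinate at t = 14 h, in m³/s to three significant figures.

By discrete convolution, Q_j = Σ (P_i / 10 mm) · U_{j−i}.
At t = 14 h (j=7): Q = (32.6/10)·7.6 + (20.1/10)·10.6 = 46.1 m³/s.

Q ≈ 46.1 m³/s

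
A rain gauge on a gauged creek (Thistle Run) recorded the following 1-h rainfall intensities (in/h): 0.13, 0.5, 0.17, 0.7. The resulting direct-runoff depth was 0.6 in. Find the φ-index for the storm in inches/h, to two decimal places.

φ ≈ 0.30 in/h

Only the 2 blocks with intensity above φ contribute runoff: 0.5, 0.7 in/h.
Σ(I−φ)·Δt = d  ⇒  (0.5+0.7 − 2φ)·1 = 0.6
φ = (1.200 − 0.6/1) / 2 = 0.30 in/h.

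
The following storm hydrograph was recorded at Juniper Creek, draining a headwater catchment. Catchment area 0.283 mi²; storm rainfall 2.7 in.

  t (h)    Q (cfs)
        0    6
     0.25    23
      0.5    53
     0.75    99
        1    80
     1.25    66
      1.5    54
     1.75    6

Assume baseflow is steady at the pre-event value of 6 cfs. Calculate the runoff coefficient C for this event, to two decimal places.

ΣQ_DR = 339.0 cfs; V = ΣQ_DR·Δt = 3.051 × 10^5 ft³.
Runoff depth d = V / A = 0.4641 in.
C = d / P = 0.4641 / 2.7 = 0.17.

C ≈ 0.17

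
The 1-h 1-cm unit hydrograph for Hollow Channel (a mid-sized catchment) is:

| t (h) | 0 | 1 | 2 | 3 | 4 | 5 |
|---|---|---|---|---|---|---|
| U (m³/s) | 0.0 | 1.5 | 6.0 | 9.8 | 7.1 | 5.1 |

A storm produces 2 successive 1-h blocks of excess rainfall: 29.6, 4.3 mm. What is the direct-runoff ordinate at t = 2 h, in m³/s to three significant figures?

Q ≈ 18.4 m³/s

By discrete convolution, Q_j = Σ (P_i / 10 mm) · U_{j−i}.
At t = 2 h (j=2): Q = (29.6/10)·6.0 + (4.3/10)·1.5 = 18.4 m³/s.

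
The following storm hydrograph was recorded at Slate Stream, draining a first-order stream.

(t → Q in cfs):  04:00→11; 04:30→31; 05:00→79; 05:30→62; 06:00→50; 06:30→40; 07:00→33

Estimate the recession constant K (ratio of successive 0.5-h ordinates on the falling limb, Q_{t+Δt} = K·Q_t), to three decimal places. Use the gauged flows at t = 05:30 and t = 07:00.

Using the recession-limb readings at t = 05:30 and t = 07:00: Q falls from 62 to 33 cfs over 3 intervals.
K = (Q₂/Q₁)^(1/3) = (33/62)^(1/3) = 0.810.

K ≈ 0.810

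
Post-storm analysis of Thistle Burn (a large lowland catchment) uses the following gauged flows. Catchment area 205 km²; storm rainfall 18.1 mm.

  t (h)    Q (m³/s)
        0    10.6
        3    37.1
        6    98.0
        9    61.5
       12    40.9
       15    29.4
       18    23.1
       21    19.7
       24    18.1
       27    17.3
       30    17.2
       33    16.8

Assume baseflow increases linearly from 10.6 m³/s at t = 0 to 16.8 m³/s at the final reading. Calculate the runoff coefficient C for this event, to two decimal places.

C ≈ 0.66

ΣQ_DR = 225.3 m³/s; V = ΣQ_DR·Δt = 2.433 × 10^6 m³.
Runoff depth d = V / A = 11.87 mm.
C = d / P = 11.87 / 18.1 = 0.66.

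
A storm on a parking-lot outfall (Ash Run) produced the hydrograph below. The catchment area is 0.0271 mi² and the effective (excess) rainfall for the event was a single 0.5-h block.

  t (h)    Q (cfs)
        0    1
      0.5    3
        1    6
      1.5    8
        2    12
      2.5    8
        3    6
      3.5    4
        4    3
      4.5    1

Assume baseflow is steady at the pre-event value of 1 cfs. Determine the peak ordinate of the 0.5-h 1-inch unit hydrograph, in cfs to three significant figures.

Direct runoff: 0.0, 2.0, 5.0, 7.0, 11.0, 7.0, 5.0, 3.0, 2.0, 0.0 cfs; ΣQ_DR = 42.00 cfs, peak = 11.0 cfs.
Runoff depth d = ΣQ_DR·Δt / A = 42.00 × 1800 / (0.0271 mi²) = 1.201 in.
The 1-inch UH is the DRH scaled by (1 in)/d, so U_p = 11.0 × 1/1.201 = 9.16 cfs.

U_p ≈ 9.16 cfs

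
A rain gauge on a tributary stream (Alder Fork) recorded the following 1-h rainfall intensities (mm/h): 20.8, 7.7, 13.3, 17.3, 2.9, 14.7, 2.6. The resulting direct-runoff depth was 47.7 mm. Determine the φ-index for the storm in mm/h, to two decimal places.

φ ≈ 5.22 mm/h

Only the 5 blocks with intensity above φ contribute runoff: 20.8, 7.7, 13.3, 17.3, 14.7 mm/h.
Σ(I−φ)·Δt = d  ⇒  (20.8+7.7+13.3+17.3+14.7 − 5φ)·1 = 47.7
φ = (73.80 − 47.7/1) / 5 = 5.22 mm/h.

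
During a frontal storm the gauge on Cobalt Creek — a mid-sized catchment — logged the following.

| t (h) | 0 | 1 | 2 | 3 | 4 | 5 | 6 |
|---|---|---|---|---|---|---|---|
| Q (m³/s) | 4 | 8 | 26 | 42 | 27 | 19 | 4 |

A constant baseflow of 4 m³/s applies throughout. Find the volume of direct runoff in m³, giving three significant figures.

V ≈ 3.67 × 10^5 m³

Direct-runoff ordinates (Q − Q_b): 0.0, 4.0, 22.0, 38.0, 23.0, 15.0, 0.0 m³/s.
ΣQ_DR = 102.0 m³/s.
With Δt = 1 h = 3600 s, V = ΣQ_DR · Δt = 102.0 × 3600 = 3.67 × 10^5 m³.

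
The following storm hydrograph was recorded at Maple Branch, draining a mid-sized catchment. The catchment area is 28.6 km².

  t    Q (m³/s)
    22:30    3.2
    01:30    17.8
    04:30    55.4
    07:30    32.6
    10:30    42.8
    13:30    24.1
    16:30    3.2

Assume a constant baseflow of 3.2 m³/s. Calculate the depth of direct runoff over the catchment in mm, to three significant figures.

d ≈ 59.2 mm

Direct runoff: 0.0, 14.6, 52.2, 29.4, 39.6, 20.9, 0.0 m³/s; ΣQ_DR = 156.7 m³/s.
V = ΣQ_DR · Δt = 156.7 × 10800 s = 1.692 × 10^6 m³.
Over A = 28.6 km², depth = V / A = 59.2 mm.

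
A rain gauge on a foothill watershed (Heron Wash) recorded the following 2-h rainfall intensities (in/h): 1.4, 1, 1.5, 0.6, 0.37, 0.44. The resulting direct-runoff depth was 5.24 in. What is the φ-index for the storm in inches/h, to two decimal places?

φ ≈ 0.47 in/h

Only the 4 blocks with intensity above φ contribute runoff: 1.4, 1, 1.5, 0.6 in/h.
Σ(I−φ)·Δt = d  ⇒  (1.4+1+1.5+0.6 − 4φ)·2 = 5.24
φ = (4.500 − 5.24/2) / 4 = 0.47 in/h.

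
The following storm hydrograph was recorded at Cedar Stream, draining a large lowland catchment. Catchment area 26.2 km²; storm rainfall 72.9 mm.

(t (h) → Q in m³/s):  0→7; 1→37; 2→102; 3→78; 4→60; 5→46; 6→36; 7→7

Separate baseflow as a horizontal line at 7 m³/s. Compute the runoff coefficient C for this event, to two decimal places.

ΣQ_DR = 317.0 m³/s; V = ΣQ_DR·Δt = 1.141 × 10^6 m³.
Runoff depth d = V / A = 43.56 mm.
C = d / P = 43.56 / 72.9 = 0.60.

C ≈ 0.60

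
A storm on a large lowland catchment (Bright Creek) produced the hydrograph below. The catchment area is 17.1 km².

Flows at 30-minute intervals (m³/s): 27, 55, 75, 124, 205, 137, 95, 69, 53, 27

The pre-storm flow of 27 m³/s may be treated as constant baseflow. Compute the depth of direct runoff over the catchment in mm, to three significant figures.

d ≈ 62.8 mm

Direct runoff: 0.0, 28.0, 48.0, 97.0, 178.0, 110.0, 68.0, 42.0, 26.0, 0.0 m³/s; ΣQ_DR = 597.0 m³/s.
V = ΣQ_DR · Δt = 597.0 × 1800 s = 1.075 × 10^6 m³.
Over A = 17.1 km², depth = V / A = 62.8 mm.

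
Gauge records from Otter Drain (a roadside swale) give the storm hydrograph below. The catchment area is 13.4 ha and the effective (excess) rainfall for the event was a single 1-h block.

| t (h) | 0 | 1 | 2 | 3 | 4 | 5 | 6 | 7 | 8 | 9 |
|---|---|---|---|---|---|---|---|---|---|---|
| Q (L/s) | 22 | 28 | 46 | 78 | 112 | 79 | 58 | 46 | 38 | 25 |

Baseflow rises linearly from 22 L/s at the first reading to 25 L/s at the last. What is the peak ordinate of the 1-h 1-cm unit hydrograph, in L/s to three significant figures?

Direct runoff: 0.00, 5.67, 23.33, 55.00, 88.67, 55.33, 34.00, 21.67, 13.33, 0.00 L/s; ΣQ_DR = 297.0 L/s, peak = 88.67 L/s.
Runoff depth d = ΣQ_DR·Δt / A = 297.0 × 3600 / (13.4 ha) = 7.979 mm.
The 1-cm UH is the DRH scaled by (10 mm)/d, so U_p = 88.67 × 10/7.979 = 111 L/s.

U_p ≈ 111 L/s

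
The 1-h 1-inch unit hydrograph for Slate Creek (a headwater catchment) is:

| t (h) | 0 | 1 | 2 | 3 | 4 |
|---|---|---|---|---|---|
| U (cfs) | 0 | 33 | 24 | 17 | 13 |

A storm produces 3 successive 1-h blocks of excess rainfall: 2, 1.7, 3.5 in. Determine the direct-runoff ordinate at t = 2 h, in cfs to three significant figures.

Q ≈ 104 cfs

By discrete convolution, Q_j = Σ (P_i / 1 in) · U_{j−i}.
At t = 2 h (j=2): Q = (2/1)·24 + (1.7/1)·33 + (3.5/1)·0 = 104 cfs.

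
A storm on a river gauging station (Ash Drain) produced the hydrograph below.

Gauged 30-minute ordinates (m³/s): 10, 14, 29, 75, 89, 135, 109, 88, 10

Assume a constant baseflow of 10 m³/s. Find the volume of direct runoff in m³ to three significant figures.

V ≈ 8.44 × 10^5 m³

Direct-runoff ordinates (Q − Q_b): 0.0, 4.0, 19.0, 65.0, 79.0, 125.0, 99.0, 78.0, 0.0 m³/s.
ΣQ_DR = 469.0 m³/s.
With Δt = 0.5 h = 1800 s, V = ΣQ_DR · Δt = 469.0 × 1800 = 8.44 × 10^5 m³.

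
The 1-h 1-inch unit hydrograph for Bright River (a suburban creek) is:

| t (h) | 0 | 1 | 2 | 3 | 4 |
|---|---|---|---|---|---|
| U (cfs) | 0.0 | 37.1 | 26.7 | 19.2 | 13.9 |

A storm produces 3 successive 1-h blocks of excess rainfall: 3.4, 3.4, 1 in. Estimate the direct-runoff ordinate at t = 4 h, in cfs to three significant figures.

By discrete convolution, Q_j = Σ (P_i / 1 in) · U_{j−i}.
At t = 4 h (j=4): Q = (3.4/1)·13.9 + (3.4/1)·19.2 + (1/1)·26.7 = 139 cfs.

Q ≈ 139 cfs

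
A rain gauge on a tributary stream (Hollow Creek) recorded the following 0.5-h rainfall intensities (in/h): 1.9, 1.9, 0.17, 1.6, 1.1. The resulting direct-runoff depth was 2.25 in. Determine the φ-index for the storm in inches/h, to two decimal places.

φ ≈ 0.50 in/h

Only the 4 blocks with intensity above φ contribute runoff: 1.9, 1.9, 1.6, 1.1 in/h.
Σ(I−φ)·Δt = d  ⇒  (1.9+1.9+1.6+1.1 − 4φ)·0.5 = 2.25
φ = (6.500 − 2.25/0.5) / 4 = 0.50 in/h.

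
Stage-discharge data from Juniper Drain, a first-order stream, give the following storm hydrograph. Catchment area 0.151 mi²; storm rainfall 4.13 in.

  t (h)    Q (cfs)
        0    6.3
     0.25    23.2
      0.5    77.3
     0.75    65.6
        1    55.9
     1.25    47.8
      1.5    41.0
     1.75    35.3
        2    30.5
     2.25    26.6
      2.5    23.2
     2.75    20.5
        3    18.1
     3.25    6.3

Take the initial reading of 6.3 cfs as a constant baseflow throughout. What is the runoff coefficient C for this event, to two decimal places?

ΣQ_DR = 389.4 cfs; V = ΣQ_DR·Δt = 3.505 × 10^5 ft³.
Runoff depth d = V / A = 0.9990 in.
C = d / P = 0.9990 / 4.13 = 0.24.

C ≈ 0.24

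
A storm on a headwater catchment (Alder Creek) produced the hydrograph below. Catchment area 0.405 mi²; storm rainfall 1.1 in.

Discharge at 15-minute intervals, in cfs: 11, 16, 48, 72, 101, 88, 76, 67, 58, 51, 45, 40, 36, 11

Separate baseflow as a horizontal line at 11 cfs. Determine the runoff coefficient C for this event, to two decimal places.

C ≈ 0.49

ΣQ_DR = 566.0 cfs; V = ΣQ_DR·Δt = 5.094 × 10^5 ft³.
Runoff depth d = V / A = 0.5414 in.
C = d / P = 0.5414 / 1.1 = 0.49.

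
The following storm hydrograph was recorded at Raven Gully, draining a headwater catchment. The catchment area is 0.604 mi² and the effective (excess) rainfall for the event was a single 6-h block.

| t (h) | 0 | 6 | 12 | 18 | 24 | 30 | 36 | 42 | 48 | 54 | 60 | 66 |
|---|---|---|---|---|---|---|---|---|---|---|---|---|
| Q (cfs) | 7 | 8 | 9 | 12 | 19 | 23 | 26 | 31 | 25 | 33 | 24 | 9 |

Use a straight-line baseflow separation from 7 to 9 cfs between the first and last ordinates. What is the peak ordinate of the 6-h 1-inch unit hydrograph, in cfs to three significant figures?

Direct runoff: 0.00, 0.82, 1.64, 4.45, 11.27, 15.09, 17.91, 22.73, 16.55, 24.36, 15.18, 0.00 cfs; ΣQ_DR = 130.0 cfs, peak = 24.36 cfs.
Runoff depth d = ΣQ_DR·Δt / A = 130.0 × 21600 / (0.604 mi²) = 2.001 in.
The 1-inch UH is the DRH scaled by (1 in)/d, so U_p = 24.36 × 1/2.001 = 12.2 cfs.

U_p ≈ 12.2 cfs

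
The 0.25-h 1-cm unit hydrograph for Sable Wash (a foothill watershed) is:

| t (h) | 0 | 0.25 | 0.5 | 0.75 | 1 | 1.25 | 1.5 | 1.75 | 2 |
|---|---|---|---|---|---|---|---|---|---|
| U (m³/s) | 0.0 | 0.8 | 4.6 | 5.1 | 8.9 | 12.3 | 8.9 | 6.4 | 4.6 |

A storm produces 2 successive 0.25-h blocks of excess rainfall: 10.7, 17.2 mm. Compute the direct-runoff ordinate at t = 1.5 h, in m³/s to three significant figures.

Q ≈ 30.7 m³/s

By discrete convolution, Q_j = Σ (P_i / 10 mm) · U_{j−i}.
At t = 1.5 h (j=6): Q = (10.7/10)·8.9 + (17.2/10)·12.3 = 30.7 m³/s.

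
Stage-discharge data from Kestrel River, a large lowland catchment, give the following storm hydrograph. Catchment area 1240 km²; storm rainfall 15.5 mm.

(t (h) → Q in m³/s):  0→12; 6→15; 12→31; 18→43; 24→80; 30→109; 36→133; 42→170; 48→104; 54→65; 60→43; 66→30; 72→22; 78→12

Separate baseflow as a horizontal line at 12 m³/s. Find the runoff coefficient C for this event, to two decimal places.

ΣQ_DR = 701.0 m³/s; V = ΣQ_DR·Δt = 1.514 × 10^7 m³.
Runoff depth d = V / A = 12.21 mm.
C = d / P = 12.21 / 15.5 = 0.79.

C ≈ 0.79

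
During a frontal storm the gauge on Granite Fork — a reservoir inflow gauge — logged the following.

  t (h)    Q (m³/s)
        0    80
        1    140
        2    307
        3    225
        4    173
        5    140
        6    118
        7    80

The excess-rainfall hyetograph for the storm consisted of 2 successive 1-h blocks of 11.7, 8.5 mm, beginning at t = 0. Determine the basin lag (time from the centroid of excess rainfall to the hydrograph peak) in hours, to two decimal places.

t_L ≈ 1.08 h

Centroid of excess rainfall: t_c = Σ P_i·t̄_i / ΣP_i = 0.9208 h (block centres at 0.5, 1.5 h).
Hydrograph peak occurs at t = 2 h, so basin lag t_L = 2 − 0.9208 = 1.08 h.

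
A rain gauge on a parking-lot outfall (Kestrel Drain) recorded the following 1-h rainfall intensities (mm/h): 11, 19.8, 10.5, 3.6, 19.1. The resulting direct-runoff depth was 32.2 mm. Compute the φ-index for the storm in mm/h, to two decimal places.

φ ≈ 7.05 mm/h

Only the 4 blocks with intensity above φ contribute runoff: 11, 19.8, 10.5, 19.1 mm/h.
Σ(I−φ)·Δt = d  ⇒  (11+19.8+10.5+19.1 − 4φ)·1 = 32.2
φ = (60.40 − 32.2/1) / 4 = 7.05 mm/h.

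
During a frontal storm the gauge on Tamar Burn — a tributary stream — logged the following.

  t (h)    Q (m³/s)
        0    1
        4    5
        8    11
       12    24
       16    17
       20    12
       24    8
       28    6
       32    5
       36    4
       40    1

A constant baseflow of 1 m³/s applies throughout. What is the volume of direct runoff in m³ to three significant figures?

Direct-runoff ordinates (Q − Q_b): 0.0, 4.0, 10.0, 23.0, 16.0, 11.0, 7.0, 5.0, 4.0, 3.0, 0.0 m³/s.
ΣQ_DR = 83.00 m³/s.
With Δt = 4 h = 14400 s, V = ΣQ_DR · Δt = 83.00 × 14400 = 1.20 × 10^6 m³.

V ≈ 1.20 × 10^6 m³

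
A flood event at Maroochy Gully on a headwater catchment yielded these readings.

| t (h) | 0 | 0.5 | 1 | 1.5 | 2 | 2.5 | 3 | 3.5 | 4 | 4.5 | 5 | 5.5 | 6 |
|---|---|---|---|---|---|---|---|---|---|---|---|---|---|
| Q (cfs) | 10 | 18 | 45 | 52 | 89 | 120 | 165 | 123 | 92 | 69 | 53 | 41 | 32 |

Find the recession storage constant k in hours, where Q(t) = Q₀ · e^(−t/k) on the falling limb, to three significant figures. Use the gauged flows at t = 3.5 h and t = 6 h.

On the falling limb, Q drops from 123 to 32 cfs between t = 3.5 h and t = 6 h (Δt = 2.5 h).
k = −Δt / ln(Q₂/Q₁) = −2.5 / ln(32/123) = 1.86 h.

k ≈ 1.86 h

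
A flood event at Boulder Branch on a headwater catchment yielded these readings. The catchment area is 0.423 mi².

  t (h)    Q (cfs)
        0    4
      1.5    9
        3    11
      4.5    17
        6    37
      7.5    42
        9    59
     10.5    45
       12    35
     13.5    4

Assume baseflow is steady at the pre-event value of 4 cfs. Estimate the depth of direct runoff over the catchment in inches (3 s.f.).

Direct runoff: 0.0, 5.0, 7.0, 13.0, 33.0, 38.0, 55.0, 41.0, 31.0, 0.0 cfs; ΣQ_DR = 223.0 cfs.
V = ΣQ_DR · Δt = 223.0 × 5400 s = 1.204 × 10^6 ft³.
Over A = 0.423 mi², depth = V / A = 1.23 in.

d ≈ 1.23 in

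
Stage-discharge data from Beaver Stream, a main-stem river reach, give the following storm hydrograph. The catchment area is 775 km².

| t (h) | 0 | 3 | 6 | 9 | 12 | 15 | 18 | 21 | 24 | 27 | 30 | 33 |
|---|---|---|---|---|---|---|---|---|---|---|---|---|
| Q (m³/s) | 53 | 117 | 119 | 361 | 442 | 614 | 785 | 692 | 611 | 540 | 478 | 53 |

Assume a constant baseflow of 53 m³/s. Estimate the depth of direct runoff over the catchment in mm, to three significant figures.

d ≈ 58.9 mm

Direct runoff: 0.0, 64.0, 66.0, 308.0, 389.0, 561.0, 732.0, 639.0, 558.0, 487.0, 425.0, 0.0 m³/s; ΣQ_DR = 4229 m³/s.
V = ΣQ_DR · Δt = 4229 × 10800 s = 4.567 × 10^7 m³.
Over A = 775 km², depth = V / A = 58.9 mm.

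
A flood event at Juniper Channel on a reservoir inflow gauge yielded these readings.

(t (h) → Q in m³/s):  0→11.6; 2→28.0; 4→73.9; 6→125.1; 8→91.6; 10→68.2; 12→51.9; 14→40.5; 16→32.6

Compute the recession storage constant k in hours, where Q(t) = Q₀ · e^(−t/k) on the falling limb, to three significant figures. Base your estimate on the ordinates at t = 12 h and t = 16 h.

On the falling limb, Q drops from 51.9 to 32.6 m³/s between t = 12 h and t = 16 h (Δt = 4 h).
k = −Δt / ln(Q₂/Q₁) = −4 / ln(32.6/51.9) = 8.60 h.

k ≈ 8.60 h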